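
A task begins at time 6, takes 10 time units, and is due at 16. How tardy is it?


Completion = start + processing = 6 + 10 = 16
Tardiness = max(0, C - d) = max(0, 16 - 16)
= max(0, 0)
= 0


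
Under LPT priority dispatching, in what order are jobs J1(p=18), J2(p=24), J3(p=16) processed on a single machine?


LPT: sort by longest processing time first
  J2: p=24
  J1: p=18
  J3: p=16
Order: J2 → J1 → J3


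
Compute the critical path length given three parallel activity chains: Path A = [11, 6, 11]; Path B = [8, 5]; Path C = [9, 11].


Path A: 11 + 6 + 11 = 28
Path B: 8 + 5 = 13
Path C: 9 + 11 = 20
Critical path = longest = max(28, 13, 20)
= 28 (Path A)


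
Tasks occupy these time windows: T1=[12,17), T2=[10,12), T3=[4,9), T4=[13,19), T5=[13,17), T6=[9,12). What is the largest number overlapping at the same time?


Check each time point for overlaps:
  t=13: 3 tasks active (T1, T4, T5)
Max concurrent = 3


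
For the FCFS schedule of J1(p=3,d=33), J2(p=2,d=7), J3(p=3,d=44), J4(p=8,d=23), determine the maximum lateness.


Lateness per job (L = C - d):
  J1: C=3, d=33, L=-30
  J2: C=5, d=7, L=-2
  J3: C=8, d=44, L=-36
  J4: C=16, d=23, L=-7
Lmax = max(-30, -2, -36, -7)
= -2


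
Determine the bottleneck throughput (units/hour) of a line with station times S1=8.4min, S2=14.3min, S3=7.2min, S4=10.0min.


Bottleneck = longest station time
Station times: [8.4, 14.3, 7.2, 10.0]
Max = 14.3 min
Rate = 60 / 14.3
= 4.20 units/hour (bottleneck: 14.3min)


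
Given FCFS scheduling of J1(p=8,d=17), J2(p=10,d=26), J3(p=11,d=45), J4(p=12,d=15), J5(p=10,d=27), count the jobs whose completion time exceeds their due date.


Completion vs due date:
  J1: C=8, d=17 → on time
  J2: C=18, d=26 → on time
  J3: C=29, d=45 → on time
  J4: C=41, d=15 → TARDY
  J5: C=51, d=27 → TARDY
Tardy jobs: J4, J5
Count = 2


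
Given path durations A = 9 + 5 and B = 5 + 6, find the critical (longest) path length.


Path A: 9 + 5 = 14
Path B: 5 + 6 = 11
Critical path = longest = max(14, 11)
= 14 (Path A)


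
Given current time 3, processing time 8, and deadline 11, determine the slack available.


Slack = due - current_time - processing
= 11 - 3 - 8
= 0


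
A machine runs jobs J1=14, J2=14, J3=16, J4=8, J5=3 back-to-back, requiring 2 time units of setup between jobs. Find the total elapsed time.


Makespan = Σ processing + (n-1) × setup
= (14 + 14 + 16 + 8 + 3) + (5-1)×2
= 55 + 8
= 63 time units


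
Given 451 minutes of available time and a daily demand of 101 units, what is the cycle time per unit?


Cycle time = available time / demand
= 451 / 101
= 4.47 min/unit


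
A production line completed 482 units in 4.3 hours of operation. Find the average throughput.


Throughput = units / time
= 482 / 4.3
= 112.1 units/hour


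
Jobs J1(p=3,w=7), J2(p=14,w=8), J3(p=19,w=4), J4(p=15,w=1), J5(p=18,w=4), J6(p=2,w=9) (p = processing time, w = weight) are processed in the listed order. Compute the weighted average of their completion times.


Completion times:
  J1: C=3, w×C=7×3=21
  J2: C=17, w×C=8×17=136
  J3: C=36, w×C=4×36=144
  J4: C=51, w×C=1×51=51
  J5: C=69, w×C=4×69=276
  J6: C=71, w×C=9×71=639
Sum w×C = 1267
Sum w = 33
Weighted avg = 1267/33
= 38.39


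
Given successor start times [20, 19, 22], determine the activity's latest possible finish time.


LF = min of all successor start times
Successors start at: [20, 19, 22]
LF = min(20, 19, 22)
= 19


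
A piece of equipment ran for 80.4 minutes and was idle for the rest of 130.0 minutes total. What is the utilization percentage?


Utilization = busy / total × 100
= 80.4 / 130.0 × 100
= 61.8%


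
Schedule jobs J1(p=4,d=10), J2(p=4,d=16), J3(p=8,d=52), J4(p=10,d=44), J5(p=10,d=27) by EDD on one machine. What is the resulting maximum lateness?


EDD order: J1 → J2 → J5 → J4 → J3
Completion and lateness:
  J1: C=4, d=10, L=4-10=-6
  J2: C=8, d=16, L=8-16=-8
  J5: C=18, d=27, L=18-27=-9
  J4: C=28, d=44, L=28-44=-16
  J3: C=36, d=52, L=36-52=-16
Lmax = max(-6, -8, -9, -16, -16)
= -6


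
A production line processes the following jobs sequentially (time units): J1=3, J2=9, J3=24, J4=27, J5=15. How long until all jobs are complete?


Sequential makespan: sum all processing times
= 3 + 9 + 24 + 27 + 15
= 78 time units


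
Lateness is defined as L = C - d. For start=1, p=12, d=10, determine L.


Completion = 1 + 12 = 13
Lateness = C - d = 13 - 10
= 3


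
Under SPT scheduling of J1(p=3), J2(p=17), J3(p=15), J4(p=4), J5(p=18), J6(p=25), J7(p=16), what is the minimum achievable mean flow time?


SPT order: J1 → J4 → J3 → J7 → J2 → J5 → J6
Completion times:
  J1: C=3
  J4: C=7
  J3: C=22
  J7: C=38
  J2: C=55
  J5: C=73
  J6: C=98
Sum = 296, n = 7
Mean flow = 296/7
= 42.29


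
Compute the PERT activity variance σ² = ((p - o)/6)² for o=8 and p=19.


σ² = ((p - o) / 6)² = (p - o)² / 36
= (19 - 8)² / 36
= 11² / 36
= 121 / 36
= 3.3611


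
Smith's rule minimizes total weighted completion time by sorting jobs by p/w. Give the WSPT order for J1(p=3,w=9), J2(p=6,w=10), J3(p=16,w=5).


WSPT (Smith's rule): sort by p/w ascending
  J1: p/w = 3/9 = 0.333
  J2: p/w = 6/10 = 0.600
  J3: p/w = 16/5 = 3.200
Order: J1 → J2 → J3


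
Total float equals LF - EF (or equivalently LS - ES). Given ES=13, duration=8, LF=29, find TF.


EF = ES + duration = 13 + 8 = 21
LS = LF - duration = 29 - 8 = 21
Total Float = LF - EF = 29 - 21
(or LS - ES = 21 - 13)
= 8


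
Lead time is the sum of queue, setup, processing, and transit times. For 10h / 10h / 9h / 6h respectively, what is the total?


Lead time = queue + setup + processing + transit
= 10 + 10 + 9 + 6
= 35 hours


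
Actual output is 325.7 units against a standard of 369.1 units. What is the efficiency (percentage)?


Efficiency = (actual / standard) × 100
= (325.7 / 369.1) × 100
= 88.2%


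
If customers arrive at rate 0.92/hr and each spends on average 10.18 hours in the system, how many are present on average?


Little's law: L = λ × W
= 0.92 × 10.18
= 9.37


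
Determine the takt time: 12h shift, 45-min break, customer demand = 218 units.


Available = 12×60 - 45 = 675 min
Takt time = 675 / 218
= 3.10 min/unit


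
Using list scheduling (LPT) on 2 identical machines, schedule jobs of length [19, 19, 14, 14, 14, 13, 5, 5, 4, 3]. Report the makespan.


Jobs (LPT sorted): [19, 19, 14, 14, 14, 13, 5, 5, 4, 3]
Machines: 2
  J=19 → Machine 1 (load: 0+19=19)
  J=19 → Machine 2 (load: 0+19=19)
  J=14 → Machine 1 (load: 19+14=33)
  J=14 → Machine 2 (load: 19+14=33)
  J=14 → Machine 1 (load: 33+14=47)
  J=13 → Machine 2 (load: 33+13=46)
  J=5 → Machine 2 (load: 46+5=51)
  J=5 → Machine 1 (load: 47+5=52)
  J=4 → Machine 2 (load: 51+4=55)
  J=3 → Machine 1 (load: 52+3=55)
Machine loads: [55, 55]
Makespan = max = 55 time units


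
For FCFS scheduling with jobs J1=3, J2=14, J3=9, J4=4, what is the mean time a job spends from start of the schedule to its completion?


Completion times:
  J1: completes at 3
  J2: completes at 17
  J3: completes at 26
  J4: completes at 30
Sum = 76
Average = 76/4
= 19.00


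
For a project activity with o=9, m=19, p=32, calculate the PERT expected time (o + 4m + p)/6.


te = (o + 4m + p) / 6
= (9 + 4×19 + 32) / 6
= (9 + 76 + 32) / 6
= 117 / 6
= 19.50


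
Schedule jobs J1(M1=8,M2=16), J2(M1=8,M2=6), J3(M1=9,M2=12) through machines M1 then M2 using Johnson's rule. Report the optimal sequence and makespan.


Johnson's rule:
Group 1 (M1≤M2, sort by M1): ['J1', 'J3']
Group 2 (M1>M2, sort desc M2): ['J2']
Sequence: J1 → J3 → J2
Makespan calculation:
  J1: M1 done=8, M2 done=24
  J3: M1 done=17, M2 done=36
  J2: M1 done=25, M2 done=42
= Sequence: J1 → J3 → J2, Makespan: 42


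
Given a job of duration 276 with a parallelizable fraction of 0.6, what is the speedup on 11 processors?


Amdahl's law: T_p = T × ((1-p) + p/N)
= 276 × ((1-0.6) + 0.6/11)
= 276 × (0.40 + 0.0545)
= 276 × 0.4545
= 125.45
Speedup = 276/125.45
= 2.20×


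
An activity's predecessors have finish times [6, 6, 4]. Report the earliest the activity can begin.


ES = max of all predecessor completion times
Predecessors: [6, 6, 4]
ES = max(6, 6, 4)
= 6


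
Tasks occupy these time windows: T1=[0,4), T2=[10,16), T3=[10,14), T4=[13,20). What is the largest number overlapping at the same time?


Check each time point for overlaps:
  t=13: 3 tasks active (T2, T3, T4)
Max concurrent = 3


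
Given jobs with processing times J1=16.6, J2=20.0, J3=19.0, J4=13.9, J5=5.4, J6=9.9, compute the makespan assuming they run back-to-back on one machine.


Sequential makespan: sum all processing times
= 16.6 + 20.0 + 19.0 + 13.9 + 5.4 + 9.9
= 84.8 time units


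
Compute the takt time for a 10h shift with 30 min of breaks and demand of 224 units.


Available = 10×60 - 30 = 570 min
Takt time = 570 / 224
= 2.54 min/unit


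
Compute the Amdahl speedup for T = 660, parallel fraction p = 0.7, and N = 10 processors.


Amdahl's law: T_p = T × ((1-p) + p/N)
= 660 × ((1-0.7) + 0.7/10)
= 660 × (0.30 + 0.0700)
= 660 × 0.3700
= 244.20
Speedup = 660/244.20
= 2.70×


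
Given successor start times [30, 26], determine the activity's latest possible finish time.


LF = min of all successor start times
Successors start at: [30, 26]
LF = min(30, 26)
= 26


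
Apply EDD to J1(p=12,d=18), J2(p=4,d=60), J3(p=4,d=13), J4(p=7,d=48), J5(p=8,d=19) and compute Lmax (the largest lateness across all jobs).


EDD order: J3 → J1 → J5 → J4 → J2
Completion and lateness:
  J3: C=4, d=13, L=4-13=-9
  J1: C=16, d=18, L=16-18=-2
  J5: C=24, d=19, L=24-19=5
  J4: C=31, d=48, L=31-48=-17
  J2: C=35, d=60, L=35-60=-25
Lmax = max(-9, -2, 5, -17, -25)
= 5


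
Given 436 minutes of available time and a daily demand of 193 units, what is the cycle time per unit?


Cycle time = available time / demand
= 436 / 193
= 2.26 min/unit


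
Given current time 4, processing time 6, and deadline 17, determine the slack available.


Slack = due - current_time - processing
= 17 - 4 - 6
= 7


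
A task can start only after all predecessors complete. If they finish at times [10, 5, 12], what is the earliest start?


ES = max of all predecessor completion times
Predecessors: [10, 5, 12]
ES = max(10, 5, 12)
= 12


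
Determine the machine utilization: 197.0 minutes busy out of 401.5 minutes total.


Utilization = busy / total × 100
= 197.0 / 401.5 × 100
= 49.1%


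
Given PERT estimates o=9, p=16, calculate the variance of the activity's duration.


σ² = ((p - o) / 6)² = (p - o)² / 36
= (16 - 9)² / 36
= 7² / 36
= 49 / 36
= 1.3611


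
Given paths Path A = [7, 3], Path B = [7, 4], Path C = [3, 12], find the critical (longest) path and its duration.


Path A: 7 + 3 = 10
Path B: 7 + 4 = 11
Path C: 3 + 12 = 15
Critical path = longest = max(10, 11, 15)
= 15 (Path C)


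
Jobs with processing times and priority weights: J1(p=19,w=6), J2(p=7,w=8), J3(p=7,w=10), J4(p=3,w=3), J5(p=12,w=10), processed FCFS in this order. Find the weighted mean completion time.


Completion times:
  J1: C=19, w×C=6×19=114
  J2: C=26, w×C=8×26=208
  J3: C=33, w×C=10×33=330
  J4: C=36, w×C=3×36=108
  J5: C=48, w×C=10×48=480
Sum w×C = 1240
Sum w = 37
Weighted avg = 1240/37
= 33.51


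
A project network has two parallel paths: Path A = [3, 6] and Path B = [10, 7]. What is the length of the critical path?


Path A: 3 + 6 = 9
Path B: 10 + 7 = 17
Critical path = longest = max(9, 17)
= 17 (Path B)


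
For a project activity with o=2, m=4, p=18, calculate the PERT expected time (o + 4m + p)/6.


te = (o + 4m + p) / 6
= (2 + 4×4 + 18) / 6
= (2 + 16 + 18) / 6
= 36 / 6
= 6.00


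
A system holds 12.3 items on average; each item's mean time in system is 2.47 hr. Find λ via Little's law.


Little's law: L = λW → λ = L / W
= 12.3 / 2.47
= 4.98 per hour


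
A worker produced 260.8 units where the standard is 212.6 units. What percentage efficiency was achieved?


Efficiency = (actual / standard) × 100
= (260.8 / 212.6) × 100
= 122.7%


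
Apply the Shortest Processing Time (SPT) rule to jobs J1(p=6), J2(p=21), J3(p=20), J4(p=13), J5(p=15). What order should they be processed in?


SPT: sort by shortest processing time
  J1: p=6
  J4: p=13
  J5: p=15
  J3: p=20
  J2: p=21
Order: J1 → J4 → J5 → J3 → J2


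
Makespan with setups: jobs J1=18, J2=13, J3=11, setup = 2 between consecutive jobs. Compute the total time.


Makespan = Σ processing + (n-1) × setup
= (18 + 13 + 11) + (3-1)×2
= 42 + 4
= 46 time units


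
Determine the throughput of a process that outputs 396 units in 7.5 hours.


Throughput = units / time
= 396 / 7.5
= 52.8 units/hour


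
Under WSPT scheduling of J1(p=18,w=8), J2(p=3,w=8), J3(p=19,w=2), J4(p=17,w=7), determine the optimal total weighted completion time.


WSPT order (by p/w): J2 → J1 → J4 → J3
  J2: C=3, w·C=8×3=24
  J1: C=21, w·C=8×21=168
  J4: C=38, w·C=7×38=266
  J3: C=57, w·C=2×57=114
Σ w·C = 572
= 572


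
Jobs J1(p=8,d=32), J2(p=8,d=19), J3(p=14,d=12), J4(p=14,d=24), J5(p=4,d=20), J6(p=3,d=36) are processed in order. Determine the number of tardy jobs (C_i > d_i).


Completion vs due date:
  J1: C=8, d=32 → on time
  J2: C=16, d=19 → on time
  J3: C=30, d=12 → TARDY
  J4: C=44, d=24 → TARDY
  J5: C=48, d=20 → TARDY
  J6: C=51, d=36 → TARDY
Tardy jobs: J3, J4, J5, J6
Count = 4


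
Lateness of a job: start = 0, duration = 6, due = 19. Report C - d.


Completion = 0 + 6 = 6
Lateness = C - d = 6 - 19
= -13


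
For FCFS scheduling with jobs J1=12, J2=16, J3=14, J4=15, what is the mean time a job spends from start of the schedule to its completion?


Completion times:
  J1: completes at 12
  J2: completes at 28
  J3: completes at 42
  J4: completes at 57
Sum = 139
Average = 139/4
= 34.75


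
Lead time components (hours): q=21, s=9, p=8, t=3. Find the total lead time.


Lead time = queue + setup + processing + transit
= 21 + 9 + 8 + 3
= 41 hours


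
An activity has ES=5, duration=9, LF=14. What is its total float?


EF = ES + duration = 5 + 9 = 14
LS = LF - duration = 14 - 9 = 5
Total Float = LF - EF = 14 - 14
(or LS - ES = 5 - 5)
= 0


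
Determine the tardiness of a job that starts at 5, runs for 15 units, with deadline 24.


Completion = start + processing = 5 + 15 = 20
Tardiness = max(0, C - d) = max(0, 20 - 24)
= max(0, -4)
= 0


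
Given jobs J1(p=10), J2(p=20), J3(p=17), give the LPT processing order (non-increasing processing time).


LPT: sort by longest processing time first
  J2: p=20
  J3: p=17
  J1: p=10
Order: J2 → J3 → J1


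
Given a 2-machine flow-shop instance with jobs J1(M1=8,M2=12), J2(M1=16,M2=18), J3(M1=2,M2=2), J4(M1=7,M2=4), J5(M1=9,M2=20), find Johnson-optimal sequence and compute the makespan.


Johnson's rule:
Group 1 (M1≤M2, sort by M1): ['J3', 'J1', 'J5', 'J2']
Group 2 (M1>M2, sort desc M2): ['J4']
Sequence: J3 → J1 → J5 → J2 → J4
Makespan calculation:
  J3: M1 done=2, M2 done=4
  J1: M1 done=10, M2 done=22
  J5: M1 done=19, M2 done=42
  J2: M1 done=35, M2 done=60
  J4: M1 done=42, M2 done=64
= Sequence: J3 → J1 → J5 → J2 → J4, Makespan: 64


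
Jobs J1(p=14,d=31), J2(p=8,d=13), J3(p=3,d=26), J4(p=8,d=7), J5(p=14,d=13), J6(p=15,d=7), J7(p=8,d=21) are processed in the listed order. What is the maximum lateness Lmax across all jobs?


Lateness per job (L = C - d):
  J1: C=14, d=31, L=-17
  J2: C=22, d=13, L=9
  J3: C=25, d=26, L=-1
  J4: C=33, d=7, L=26
  J5: C=47, d=13, L=34
  J6: C=62, d=7, L=55
  J7: C=70, d=21, L=49
Lmax = max(-17, 9, -1, 26, 34, 55, 49)
= 55


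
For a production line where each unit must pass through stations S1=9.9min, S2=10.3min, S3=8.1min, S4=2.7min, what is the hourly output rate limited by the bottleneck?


Bottleneck = longest station time
Station times: [9.9, 10.3, 8.1, 2.7]
Max = 10.3 min
Rate = 60 / 10.3
= 5.83 units/hour (bottleneck: 10.3min)


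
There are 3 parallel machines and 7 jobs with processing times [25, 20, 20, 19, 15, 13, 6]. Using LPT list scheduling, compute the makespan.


Jobs (LPT sorted): [25, 20, 20, 19, 15, 13, 6]
Machines: 3
  J=25 → Machine 1 (load: 0+25=25)
  J=20 → Machine 2 (load: 0+20=20)
  J=20 → Machine 3 (load: 0+20=20)
  J=19 → Machine 2 (load: 20+19=39)
  J=15 → Machine 3 (load: 20+15=35)
  J=13 → Machine 1 (load: 25+13=38)
  J=6 → Machine 3 (load: 35+6=41)
Machine loads: [38, 39, 41]
Makespan = max = 41 time units


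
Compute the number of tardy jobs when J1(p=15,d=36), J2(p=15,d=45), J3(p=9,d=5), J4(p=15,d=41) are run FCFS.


Completion vs due date:
  J1: C=15, d=36 → on time
  J2: C=30, d=45 → on time
  J3: C=39, d=5 → TARDY
  J4: C=54, d=41 → TARDY
Tardy jobs: J3, J4
Count = 2


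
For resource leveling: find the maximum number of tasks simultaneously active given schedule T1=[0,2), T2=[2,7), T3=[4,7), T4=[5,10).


Check each time point for overlaps:
  t=5: 3 tasks active (T2, T3, T4)
Max concurrent = 3


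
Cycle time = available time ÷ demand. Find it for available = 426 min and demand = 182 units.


Cycle time = available time / demand
= 426 / 182
= 2.34 min/unit


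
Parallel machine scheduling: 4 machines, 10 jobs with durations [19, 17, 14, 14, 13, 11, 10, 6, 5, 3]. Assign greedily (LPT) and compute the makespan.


Jobs (LPT sorted): [19, 17, 14, 14, 13, 11, 10, 6, 5, 3]
Machines: 4
  J=19 → Machine 1 (load: 0+19=19)
  J=17 → Machine 2 (load: 0+17=17)
  J=14 → Machine 3 (load: 0+14=14)
  J=14 → Machine 4 (load: 0+14=14)
  J=13 → Machine 3 (load: 14+13=27)
  J=11 → Machine 4 (load: 14+11=25)
  J=10 → Machine 2 (load: 17+10=27)
  J=6 → Machine 1 (load: 19+6=25)
  J=5 → Machine 1 (load: 25+5=30)
  J=3 → Machine 4 (load: 25+3=28)
Machine loads: [30, 27, 27, 28]
Makespan = max = 30 time units


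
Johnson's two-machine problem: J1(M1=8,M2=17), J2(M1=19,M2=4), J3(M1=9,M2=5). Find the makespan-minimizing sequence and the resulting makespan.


Johnson's rule:
Group 1 (M1≤M2, sort by M1): ['J1']
Group 2 (M1>M2, sort desc M2): ['J3', 'J2']
Sequence: J1 → J3 → J2
Makespan calculation:
  J1: M1 done=8, M2 done=25
  J3: M1 done=17, M2 done=30
  J2: M1 done=36, M2 done=40
= Sequence: J1 → J3 → J2, Makespan: 40


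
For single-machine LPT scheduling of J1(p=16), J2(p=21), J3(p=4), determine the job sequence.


LPT: sort by longest processing time first
  J2: p=21
  J1: p=16
  J3: p=4
Order: J2 → J1 → J3


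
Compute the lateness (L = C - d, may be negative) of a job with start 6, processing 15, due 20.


Completion = 6 + 15 = 21
Lateness = C - d = 21 - 20
= 1


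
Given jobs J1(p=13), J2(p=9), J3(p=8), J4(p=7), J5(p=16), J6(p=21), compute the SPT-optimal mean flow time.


SPT order: J4 → J3 → J2 → J1 → J5 → J6
Completion times:
  J4: C=7
  J3: C=15
  J2: C=24
  J1: C=37
  J5: C=53
  J6: C=74
Sum = 210, n = 6
Mean flow = 210/6
= 35.00


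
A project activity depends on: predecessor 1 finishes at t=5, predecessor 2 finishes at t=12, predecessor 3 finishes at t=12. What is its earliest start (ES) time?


ES = max of all predecessor completion times
Predecessors: [5, 12, 12]
ES = max(5, 12, 12)
= 12


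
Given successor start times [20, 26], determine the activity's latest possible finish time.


LF = min of all successor start times
Successors start at: [20, 26]
LF = min(20, 26)
= 20


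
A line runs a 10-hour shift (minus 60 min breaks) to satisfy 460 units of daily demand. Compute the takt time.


Available = 10×60 - 60 = 540 min
Takt time = 540 / 460
= 1.17 min/unit


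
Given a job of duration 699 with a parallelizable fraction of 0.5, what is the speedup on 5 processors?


Amdahl's law: T_p = T × ((1-p) + p/N)
= 699 × ((1-0.5) + 0.5/5)
= 699 × (0.50 + 0.1000)
= 699 × 0.6000
= 419.40
Speedup = 699/419.40
= 1.67×


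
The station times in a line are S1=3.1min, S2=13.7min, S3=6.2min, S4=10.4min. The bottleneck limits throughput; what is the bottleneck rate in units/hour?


Bottleneck = longest station time
Station times: [3.1, 13.7, 6.2, 10.4]
Max = 13.7 min
Rate = 60 / 13.7
= 4.38 units/hour (bottleneck: 13.7min)


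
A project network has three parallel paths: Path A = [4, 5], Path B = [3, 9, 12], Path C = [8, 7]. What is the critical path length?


Path A: 4 + 5 = 9
Path B: 3 + 9 + 12 = 24
Path C: 8 + 7 = 15
Critical path = longest = max(9, 24, 15)
= 24 (Path B)


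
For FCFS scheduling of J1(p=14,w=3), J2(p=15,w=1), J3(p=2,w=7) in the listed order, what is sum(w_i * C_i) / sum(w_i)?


Completion times:
  J1: C=14, w×C=3×14=42
  J2: C=29, w×C=1×29=29
  J3: C=31, w×C=7×31=217
Sum w×C = 288
Sum w = 11
Weighted avg = 288/11
= 26.18


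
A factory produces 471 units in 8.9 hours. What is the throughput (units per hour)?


Throughput = units / time
= 471 / 8.9
= 52.9 units/hour


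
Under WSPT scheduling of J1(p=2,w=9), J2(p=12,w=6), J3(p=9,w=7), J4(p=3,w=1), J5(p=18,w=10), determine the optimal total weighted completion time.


WSPT order (by p/w): J1 → J3 → J5 → J2 → J4
  J1: C=2, w·C=9×2=18
  J3: C=11, w·C=7×11=77
  J5: C=29, w·C=10×29=290
  J2: C=41, w·C=6×41=246
  J4: C=44, w·C=1×44=44
Σ w·C = 675
= 675


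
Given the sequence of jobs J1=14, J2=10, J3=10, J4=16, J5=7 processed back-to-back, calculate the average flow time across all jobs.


Completion times:
  J1: completes at 14
  J2: completes at 24
  J3: completes at 34
  J4: completes at 50
  J5: completes at 57
Sum = 179
Average = 179/5
= 35.80


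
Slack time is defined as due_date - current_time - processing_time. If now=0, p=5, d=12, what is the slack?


Slack = due - current_time - processing
= 12 - 0 - 5
= 7


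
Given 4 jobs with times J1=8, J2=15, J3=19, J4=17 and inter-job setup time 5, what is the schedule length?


Makespan = Σ processing + (n-1) × setup
= (8 + 15 + 19 + 17) + (4-1)×5
= 59 + 15
= 74 time units


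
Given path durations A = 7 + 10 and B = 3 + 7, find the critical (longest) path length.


Path A: 7 + 10 = 17
Path B: 3 + 7 = 10
Critical path = longest = max(17, 10)
= 17 (Path A)


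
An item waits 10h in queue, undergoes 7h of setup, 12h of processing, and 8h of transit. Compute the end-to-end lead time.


Lead time = queue + setup + processing + transit
= 10 + 7 + 12 + 8
= 37 hours


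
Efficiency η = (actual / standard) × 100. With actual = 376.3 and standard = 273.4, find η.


Efficiency = (actual / standard) × 100
= (376.3 / 273.4) × 100
= 137.6%


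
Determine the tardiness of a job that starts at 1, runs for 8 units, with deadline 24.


Completion = start + processing = 1 + 8 = 9
Tardiness = max(0, C - d) = max(0, 9 - 24)
= max(0, -15)
= 0


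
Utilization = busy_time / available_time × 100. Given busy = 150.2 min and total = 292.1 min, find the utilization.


Utilization = busy / total × 100
= 150.2 / 292.1 × 100
= 51.4%


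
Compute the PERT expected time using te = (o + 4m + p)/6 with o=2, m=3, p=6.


te = (o + 4m + p) / 6
= (2 + 4×3 + 6) / 6
= (2 + 12 + 6) / 6
= 20 / 6
= 3.33


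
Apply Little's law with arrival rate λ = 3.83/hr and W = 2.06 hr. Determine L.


Little's law: L = λ × W
= 3.83 × 2.06
= 7.89


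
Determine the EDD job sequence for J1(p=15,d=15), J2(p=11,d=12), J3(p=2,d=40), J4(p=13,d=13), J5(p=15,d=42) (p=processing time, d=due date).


EDD: sort by earliest due date
  J2: d=12, p=11
  J4: d=13, p=13
  J1: d=15, p=15
  J3: d=40, p=2
  J5: d=42, p=15
Order: J2 → J4 → J1 → J3 → J5


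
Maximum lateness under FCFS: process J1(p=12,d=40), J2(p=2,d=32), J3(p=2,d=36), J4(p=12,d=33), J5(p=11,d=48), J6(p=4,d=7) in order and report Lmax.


Lateness per job (L = C - d):
  J1: C=12, d=40, L=-28
  J2: C=14, d=32, L=-18
  J3: C=16, d=36, L=-20
  J4: C=28, d=33, L=-5
  J5: C=39, d=48, L=-9
  J6: C=43, d=7, L=36
Lmax = max(-28, -18, -20, -5, -9, 36)
= 36


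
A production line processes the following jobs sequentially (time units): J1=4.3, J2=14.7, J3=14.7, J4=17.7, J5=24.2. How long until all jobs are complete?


Sequential makespan: sum all processing times
= 4.3 + 14.7 + 14.7 + 17.7 + 24.2
= 75.6 time units


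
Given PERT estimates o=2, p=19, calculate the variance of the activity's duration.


σ² = ((p - o) / 6)² = (p - o)² / 36
= (19 - 2)² / 36
= 17² / 36
= 289 / 36
= 8.0278


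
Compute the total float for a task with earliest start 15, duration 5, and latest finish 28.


EF = ES + duration = 15 + 5 = 20
LS = LF - duration = 28 - 5 = 23
Total Float = LF - EF = 28 - 20
(or LS - ES = 23 - 15)
= 8


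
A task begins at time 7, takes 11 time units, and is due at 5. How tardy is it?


Completion = start + processing = 7 + 11 = 18
Tardiness = max(0, C - d) = max(0, 18 - 5)
= max(0, 13)
= 13


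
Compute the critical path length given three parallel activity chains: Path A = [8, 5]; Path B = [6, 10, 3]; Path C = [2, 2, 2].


Path A: 8 + 5 = 13
Path B: 6 + 10 + 3 = 19
Path C: 2 + 2 + 2 = 6
Critical path = longest = max(13, 19, 6)
= 19 (Path B)


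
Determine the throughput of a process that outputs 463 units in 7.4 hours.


Throughput = units / time
= 463 / 7.4
= 62.6 units/hour


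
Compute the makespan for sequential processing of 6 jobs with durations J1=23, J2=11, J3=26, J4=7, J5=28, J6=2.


Sequential makespan: sum all processing times
= 23 + 11 + 26 + 7 + 28 + 2
= 97 time units


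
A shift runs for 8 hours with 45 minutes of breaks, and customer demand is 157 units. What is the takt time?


Available = 8×60 - 45 = 435 min
Takt time = 435 / 157
= 2.77 min/unit


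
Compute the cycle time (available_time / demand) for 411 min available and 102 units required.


Cycle time = available time / demand
= 411 / 102
= 4.03 min/unit


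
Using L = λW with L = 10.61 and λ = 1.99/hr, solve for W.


Little's law: L = λW → W = L / λ
= 10.61 / 1.99
= 5.33 hours


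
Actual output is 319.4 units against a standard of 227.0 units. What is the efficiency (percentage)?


Efficiency = (actual / standard) × 100
= (319.4 / 227.0) × 100
= 140.7%


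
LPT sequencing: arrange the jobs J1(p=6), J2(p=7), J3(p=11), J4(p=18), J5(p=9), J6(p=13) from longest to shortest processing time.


LPT: sort by longest processing time first
  J4: p=18
  J6: p=13
  J3: p=11
  J5: p=9
  J2: p=7
  J1: p=6
Order: J4 → J6 → J3 → J5 → J2 → J1


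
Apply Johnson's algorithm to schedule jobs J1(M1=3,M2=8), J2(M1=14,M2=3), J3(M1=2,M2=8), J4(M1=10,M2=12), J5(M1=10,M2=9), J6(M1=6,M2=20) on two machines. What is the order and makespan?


Johnson's rule:
Group 1 (M1≤M2, sort by M1): ['J3', 'J1', 'J6', 'J4']
Group 2 (M1>M2, sort desc M2): ['J5', 'J2']
Sequence: J3 → J1 → J6 → J4 → J5 → J2
Makespan calculation:
  J3: M1 done=2, M2 done=10
  J1: M1 done=5, M2 done=18
  J6: M1 done=11, M2 done=38
  J4: M1 done=21, M2 done=50
  J5: M1 done=31, M2 done=59
  J2: M1 done=45, M2 done=62
= Sequence: J3 → J1 → J6 → J4 → J5 → J2, Makespan: 62


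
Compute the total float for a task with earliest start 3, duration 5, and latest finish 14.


EF = ES + duration = 3 + 5 = 8
LS = LF - duration = 14 - 5 = 9
Total Float = LF - EF = 14 - 8
(or LS - ES = 9 - 3)
= 6


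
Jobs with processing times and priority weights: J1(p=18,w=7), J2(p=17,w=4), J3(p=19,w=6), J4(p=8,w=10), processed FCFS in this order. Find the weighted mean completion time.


Completion times:
  J1: C=18, w×C=7×18=126
  J2: C=35, w×C=4×35=140
  J3: C=54, w×C=6×54=324
  J4: C=62, w×C=10×62=620
Sum w×C = 1210
Sum w = 27
Weighted avg = 1210/27
= 44.81


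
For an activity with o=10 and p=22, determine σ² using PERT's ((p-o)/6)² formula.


σ² = ((p - o) / 6)² = (p - o)² / 36
= (22 - 10)² / 36
= 12² / 36
= 144 / 36
= 4.0000


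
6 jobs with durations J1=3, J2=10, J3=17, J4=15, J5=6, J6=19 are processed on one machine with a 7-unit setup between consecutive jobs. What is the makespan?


Makespan = Σ processing + (n-1) × setup
= (3 + 10 + 17 + 15 + 6 + 19) + (6-1)×7
= 70 + 35
= 105 time units


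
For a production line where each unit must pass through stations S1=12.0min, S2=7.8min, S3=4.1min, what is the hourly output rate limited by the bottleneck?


Bottleneck = longest station time
Station times: [12.0, 7.8, 4.1]
Max = 12.0 min
Rate = 60 / 12.0
= 5.00 units/hour (bottleneck: 12.0min)


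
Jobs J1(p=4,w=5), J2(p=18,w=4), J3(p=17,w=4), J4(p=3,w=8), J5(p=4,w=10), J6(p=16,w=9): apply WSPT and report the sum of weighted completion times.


WSPT order (by p/w): J4 → J5 → J1 → J6 → J3 → J2
  J4: C=3, w·C=8×3=24
  J5: C=7, w·C=10×7=70
  J1: C=11, w·C=5×11=55
  J6: C=27, w·C=9×27=243
  J3: C=44, w·C=4×44=176
  J2: C=62, w·C=4×62=248
Σ w·C = 816
= 816


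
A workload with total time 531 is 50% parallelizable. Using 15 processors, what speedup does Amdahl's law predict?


Amdahl's law: T_p = T × ((1-p) + p/N)
= 531 × ((1-0.5) + 0.5/15)
= 531 × (0.50 + 0.0333)
= 531 × 0.5333
= 283.20
Speedup = 531/283.20
= 1.88×


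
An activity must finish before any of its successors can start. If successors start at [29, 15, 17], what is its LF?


LF = min of all successor start times
Successors start at: [29, 15, 17]
LF = min(29, 15, 17)
= 15


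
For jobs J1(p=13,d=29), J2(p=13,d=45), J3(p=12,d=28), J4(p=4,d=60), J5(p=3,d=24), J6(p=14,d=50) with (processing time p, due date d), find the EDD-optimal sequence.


EDD: sort by earliest due date
  J5: d=24, p=3
  J3: d=28, p=12
  J1: d=29, p=13
  J2: d=45, p=13
  J6: d=50, p=14
  J4: d=60, p=4
Order: J5 → J3 → J1 → J2 → J6 → J4


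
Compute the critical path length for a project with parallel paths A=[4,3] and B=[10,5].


Path A: 4 + 3 = 7
Path B: 10 + 5 = 15
Critical path = longest = max(7, 15)
= 15 (Path B)


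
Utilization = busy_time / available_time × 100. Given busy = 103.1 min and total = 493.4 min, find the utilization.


Utilization = busy / total × 100
= 103.1 / 493.4 × 100
= 20.9%


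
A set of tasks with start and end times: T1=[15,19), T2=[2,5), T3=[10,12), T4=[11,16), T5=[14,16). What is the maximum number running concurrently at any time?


Check each time point for overlaps:
  t=15: 3 tasks active (T1, T4, T5)
Max concurrent = 3


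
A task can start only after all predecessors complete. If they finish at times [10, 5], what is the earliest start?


ES = max of all predecessor completion times
Predecessors: [10, 5]
ES = max(10, 5)
= 10


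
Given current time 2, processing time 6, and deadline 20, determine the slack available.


Slack = due - current_time - processing
= 20 - 2 - 6
= 12


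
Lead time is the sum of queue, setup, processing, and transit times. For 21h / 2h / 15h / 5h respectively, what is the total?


Lead time = queue + setup + processing + transit
= 21 + 2 + 15 + 5
= 43 hours


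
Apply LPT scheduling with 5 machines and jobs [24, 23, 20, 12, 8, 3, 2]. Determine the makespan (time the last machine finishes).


Jobs (LPT sorted): [24, 23, 20, 12, 8, 3, 2]
Machines: 5
  J=24 → Machine 1 (load: 0+24=24)
  J=23 → Machine 2 (load: 0+23=23)
  J=20 → Machine 3 (load: 0+20=20)
  J=12 → Machine 4 (load: 0+12=12)
  J=8 → Machine 5 (load: 0+8=8)
  J=3 → Machine 5 (load: 8+3=11)
  J=2 → Machine 5 (load: 11+2=13)
Machine loads: [24, 23, 20, 12, 13]
Makespan = max = 24 time units


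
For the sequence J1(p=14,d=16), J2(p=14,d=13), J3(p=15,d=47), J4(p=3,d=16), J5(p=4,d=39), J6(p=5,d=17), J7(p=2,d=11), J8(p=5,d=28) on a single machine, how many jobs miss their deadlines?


Completion vs due date:
  J1: C=14, d=16 → on time
  J2: C=28, d=13 → TARDY
  J3: C=43, d=47 → on time
  J4: C=46, d=16 → TARDY
  J5: C=50, d=39 → TARDY
  J6: C=55, d=17 → TARDY
  J7: C=57, d=11 → TARDY
  J8: C=62, d=28 → TARDY
Tardy jobs: J2, J4, J5, J6, J7, J8
Count = 6


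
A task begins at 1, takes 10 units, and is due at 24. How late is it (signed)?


Completion = 1 + 10 = 11
Lateness = C - d = 11 - 24
= -13


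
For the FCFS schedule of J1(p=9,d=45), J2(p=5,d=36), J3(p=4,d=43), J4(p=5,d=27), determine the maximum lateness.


Lateness per job (L = C - d):
  J1: C=9, d=45, L=-36
  J2: C=14, d=36, L=-22
  J3: C=18, d=43, L=-25
  J4: C=23, d=27, L=-4
Lmax = max(-36, -22, -25, -4)
= -4


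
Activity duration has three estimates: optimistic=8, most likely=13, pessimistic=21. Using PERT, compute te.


te = (o + 4m + p) / 6
= (8 + 4×13 + 21) / 6
= (8 + 52 + 21) / 6
= 81 / 6
= 13.50


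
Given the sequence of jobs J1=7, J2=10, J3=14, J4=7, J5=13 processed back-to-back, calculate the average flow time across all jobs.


Completion times:
  J1: completes at 7
  J2: completes at 17
  J3: completes at 31
  J4: completes at 38
  J5: completes at 51
Sum = 144
Average = 144/5
= 28.80


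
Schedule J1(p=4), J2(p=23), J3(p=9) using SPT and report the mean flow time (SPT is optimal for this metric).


SPT order: J1 → J3 → J2
Completion times:
  J1: C=4
  J3: C=13
  J2: C=36
Sum = 53, n = 3
Mean flow = 53/3
= 17.67


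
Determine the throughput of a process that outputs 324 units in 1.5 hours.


Throughput = units / time
= 324 / 1.5
= 216.0 units/hour


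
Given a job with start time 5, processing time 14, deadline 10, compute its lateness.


Completion = 5 + 14 = 19
Lateness = C - d = 19 - 10
= 9


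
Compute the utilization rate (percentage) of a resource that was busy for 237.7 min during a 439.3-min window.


Utilization = busy / total × 100
= 237.7 / 439.3 × 100
= 54.1%


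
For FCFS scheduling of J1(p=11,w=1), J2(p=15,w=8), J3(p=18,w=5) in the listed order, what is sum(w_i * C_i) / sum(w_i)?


Completion times:
  J1: C=11, w×C=1×11=11
  J2: C=26, w×C=8×26=208
  J3: C=44, w×C=5×44=220
Sum w×C = 439
Sum w = 14
Weighted avg = 439/14
= 31.36


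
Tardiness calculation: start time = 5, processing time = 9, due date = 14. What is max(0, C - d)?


Completion = start + processing = 5 + 9 = 14
Tardiness = max(0, C - d) = max(0, 14 - 14)
= max(0, 0)
= 0


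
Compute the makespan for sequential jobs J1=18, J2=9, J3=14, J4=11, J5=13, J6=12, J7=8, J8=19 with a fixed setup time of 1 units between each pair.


Makespan = Σ processing + (n-1) × setup
= (18 + 9 + 14 + 11 + 13 + 12 + 8 + 19) + (8-1)×1
= 104 + 7
= 111 time units


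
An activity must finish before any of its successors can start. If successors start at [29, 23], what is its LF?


LF = min of all successor start times
Successors start at: [29, 23]
LF = min(29, 23)
= 23


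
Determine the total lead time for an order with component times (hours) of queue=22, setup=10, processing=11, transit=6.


Lead time = queue + setup + processing + transit
= 22 + 10 + 11 + 6
= 49 hours


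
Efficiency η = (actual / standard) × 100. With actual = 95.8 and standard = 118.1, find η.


Efficiency = (actual / standard) × 100
= (95.8 / 118.1) × 100
= 81.1%


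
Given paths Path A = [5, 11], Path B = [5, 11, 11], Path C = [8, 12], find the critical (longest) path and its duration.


Path A: 5 + 11 = 16
Path B: 5 + 11 + 11 = 27
Path C: 8 + 12 = 20
Critical path = longest = max(16, 27, 20)
= 27 (Path B)


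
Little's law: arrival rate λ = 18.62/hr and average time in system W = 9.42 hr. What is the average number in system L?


Little's law: L = λ × W
= 18.62 × 9.42
= 175.40


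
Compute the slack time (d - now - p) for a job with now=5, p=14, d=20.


Slack = due - current_time - processing
= 20 - 5 - 14
= 1


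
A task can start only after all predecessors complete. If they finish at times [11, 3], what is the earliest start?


ES = max of all predecessor completion times
Predecessors: [11, 3]
ES = max(11, 3)
= 11


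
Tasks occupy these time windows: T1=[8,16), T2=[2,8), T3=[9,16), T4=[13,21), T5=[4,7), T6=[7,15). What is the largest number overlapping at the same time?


Check each time point for overlaps:
  t=13: 4 tasks active (T1, T3, T4, T6)
Max concurrent = 4


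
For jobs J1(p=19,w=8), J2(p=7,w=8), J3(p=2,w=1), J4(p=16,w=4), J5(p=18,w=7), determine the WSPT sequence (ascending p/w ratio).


WSPT (Smith's rule): sort by p/w ascending
  J2: p/w = 7/8 = 0.875
  J3: p/w = 2/1 = 2.000
  J1: p/w = 19/8 = 2.375
  J5: p/w = 18/7 = 2.571
  J4: p/w = 16/4 = 4.000
Order: J2 → J3 → J1 → J5 → J4


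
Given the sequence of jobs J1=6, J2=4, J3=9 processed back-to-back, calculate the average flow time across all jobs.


Completion times:
  J1: completes at 6
  J2: completes at 10
  J3: completes at 19
Sum = 35
Average = 35/3
= 11.67


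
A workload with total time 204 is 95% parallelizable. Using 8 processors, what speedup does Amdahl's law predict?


Amdahl's law: T_p = T × ((1-p) + p/N)
= 204 × ((1-0.95) + 0.95/8)
= 204 × (0.05 + 0.1187)
= 204 × 0.1688
= 34.43
Speedup = 204/34.43
= 5.93×


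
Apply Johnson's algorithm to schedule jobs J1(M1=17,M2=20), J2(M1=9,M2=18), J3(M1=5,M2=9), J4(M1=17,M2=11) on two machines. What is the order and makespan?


Johnson's rule:
Group 1 (M1≤M2, sort by M1): ['J3', 'J2', 'J1']
Group 2 (M1>M2, sort desc M2): ['J4']
Sequence: J3 → J2 → J1 → J4
Makespan calculation:
  J3: M1 done=5, M2 done=14
  J2: M1 done=14, M2 done=32
  J1: M1 done=31, M2 done=52
  J4: M1 done=48, M2 done=63
= Sequence: J3 → J2 → J1 → J4, Makespan: 63


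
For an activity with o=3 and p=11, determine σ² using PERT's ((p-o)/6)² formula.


σ² = ((p - o) / 6)² = (p - o)² / 36
= (11 - 3)² / 36
= 8² / 36
= 64 / 36
= 1.7778


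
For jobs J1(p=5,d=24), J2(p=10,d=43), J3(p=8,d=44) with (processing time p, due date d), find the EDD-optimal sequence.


EDD: sort by earliest due date
  J1: d=24, p=5
  J2: d=43, p=10
  J3: d=44, p=8
Order: J1 → J2 → J3


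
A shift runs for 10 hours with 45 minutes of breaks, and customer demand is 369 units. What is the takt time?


Available = 10×60 - 45 = 555 min
Takt time = 555 / 369
= 1.50 min/unit


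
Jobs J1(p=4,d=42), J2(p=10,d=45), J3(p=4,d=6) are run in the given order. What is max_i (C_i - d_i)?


Lateness per job (L = C - d):
  J1: C=4, d=42, L=-38
  J2: C=14, d=45, L=-31
  J3: C=18, d=6, L=12
Lmax = max(-38, -31, 12)
= 12


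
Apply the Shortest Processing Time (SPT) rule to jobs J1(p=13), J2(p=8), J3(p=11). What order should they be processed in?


SPT: sort by shortest processing time
  J2: p=8
  J3: p=11
  J1: p=13
Order: J2 → J3 → J1


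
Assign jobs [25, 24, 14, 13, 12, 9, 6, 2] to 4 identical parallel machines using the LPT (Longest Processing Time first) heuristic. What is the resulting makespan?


Jobs (LPT sorted): [25, 24, 14, 13, 12, 9, 6, 2]
Machines: 4
  J=25 → Machine 1 (load: 0+25=25)
  J=24 → Machine 2 (load: 0+24=24)
  J=14 → Machine 3 (load: 0+14=14)
  J=13 → Machine 4 (load: 0+13=13)
  J=12 → Machine 4 (load: 13+12=25)
  J=9 → Machine 3 (load: 14+9=23)
  J=6 → Machine 3 (load: 23+6=29)
  J=2 → Machine 2 (load: 24+2=26)
Machine loads: [25, 26, 29, 25]
Makespan = max = 29 time units


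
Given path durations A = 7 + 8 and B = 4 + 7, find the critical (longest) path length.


Path A: 7 + 8 = 15
Path B: 4 + 7 = 11
Critical path = longest = max(15, 11)
= 15 (Path A)


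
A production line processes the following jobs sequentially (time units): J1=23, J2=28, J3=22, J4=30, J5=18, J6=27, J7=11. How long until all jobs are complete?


Sequential makespan: sum all processing times
= 23 + 28 + 22 + 30 + 18 + 27 + 11
= 159 time units


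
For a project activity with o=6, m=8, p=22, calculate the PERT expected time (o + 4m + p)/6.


te = (o + 4m + p) / 6
= (6 + 4×8 + 22) / 6
= (6 + 32 + 22) / 6
= 60 / 6
= 10.00
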